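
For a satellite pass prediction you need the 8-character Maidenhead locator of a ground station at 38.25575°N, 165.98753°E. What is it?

Shift to the Maidenhead origin (180°W, 90°S): lon 345.98753, lat 128.25575.
Field (20°×10°, letters A–R): lon ⌊345.98753/20⌋ = 17 → R; lat ⌊128.25575/10⌋ = 12 → M.
Square (2°×1°, digits 0–9): lon ⌊5.98753/2⌋ = 2; lat ⌊8.25575/1⌋ = 8.
Subsquare (5′×2.5′, letters a–x): lon ⌊1.98753/0.0833333⌋ = 23 → x; lat ⌊0.25575/0.0416667⌋ = 6 → g.
Extended square (30″×15″, digits 0–9): lon ⌊0.07086/0.00833333⌋ = 8; lat ⌊0.00575/0.00416667⌋ = 1.

RM28xg81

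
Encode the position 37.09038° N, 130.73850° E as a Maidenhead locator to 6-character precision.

Shift to the Maidenhead origin (180°W, 90°S): lon 310.7385, lat 127.0904.
Field (20°×10°, letters A–R): 310.7385/20 → 15 → P, 127.0904/10 → 12 → M; chars PM.
Square (2°×1°, digits 0–9): 10.7385/2 → 5, 7.0904/1 → 7; chars 57.
Subsquare (5′×2.5′, letters a–x): 0.7385/0.0833333 → 8 → i, 0.0904/0.0416667 → 2 → c; chars ic.

PM57ic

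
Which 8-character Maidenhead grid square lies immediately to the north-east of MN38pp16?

Longitude extended square 1; +1 → 2.
Latitude extended square 6; +1 → 7.

MN38pp27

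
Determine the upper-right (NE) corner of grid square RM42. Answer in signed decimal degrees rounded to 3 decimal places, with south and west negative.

33.000, 170.000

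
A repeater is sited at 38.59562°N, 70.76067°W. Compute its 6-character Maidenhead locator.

Shift to the Maidenhead origin (180°W, 90°S): lon 109.2393, lat 128.5956.
Field: lon ⌊109.2393/20⌋ = 5 → F; lat ⌊128.5956/10⌋ = 12 → M.
Square: lon ⌊9.2393/2⌋ = 4; lat ⌊8.5956/1⌋ = 8.
Subsquare: lon ⌊1.2393/0.0833333⌋ = 14 → o; lat ⌊0.5956/0.0416667⌋ = 14 → o.

FM48oo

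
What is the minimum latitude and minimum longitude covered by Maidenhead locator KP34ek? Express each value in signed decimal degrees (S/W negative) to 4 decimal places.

Field K=10, P=15: +10·20° lon, +15·10° lat → SW at lon 20°, lat 60°.
Square 3, 4: +3·2° lon, +4·1° lat → SW at lon 26°, lat 64°.
Subsquare e=4, k=10: +4·0.0833333° lon, +10·0.0416667° lat → SW at lon 26.3333°, lat 64.4167°.
latitude 64.4167, longitude 26.3333.

64.4167, 26.3333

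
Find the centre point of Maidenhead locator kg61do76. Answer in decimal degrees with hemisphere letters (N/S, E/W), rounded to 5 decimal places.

28.38958° S, 32.31250° E

Field K=10, G=6: +10·20° lon, +6·10° lat → SW at lon 20°, lat -30°.
Square 6, 1: +6·2° lon, +1·1° lat → SW at lon 32°, lat -29°.
Subsquare d=3, o=14: +3·0.0833333° lon, +14·0.0416667° lat → SW at lon 32.25°, lat -28.4167°.
Extended square 7, 6: +7·0.00833333° lon, +6·0.00416667° lat → SW at lon 32.3083°, lat -28.3917°.
Cell spans 0.00833333° lon × 0.00416667° lat. Centre is SW corner plus half of each.
latitude 28.38958° S, longitude 32.31250° E.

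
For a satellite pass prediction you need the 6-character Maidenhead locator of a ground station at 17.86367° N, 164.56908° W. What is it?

AK77ru

Shift to the Maidenhead origin (180°W, 90°S): lon 15.4309, lat 107.8637.
Field: lon ⌊15.4309/20⌋ = 0 → A; lat ⌊107.8637/10⌋ = 10 → K.
Square: lon ⌊15.4309/2⌋ = 7; lat ⌊7.8637/1⌋ = 7.
Subsquare: lon ⌊1.4309/0.0833333⌋ = 17 → r; lat ⌊0.8637/0.0416667⌋ = 20 → u.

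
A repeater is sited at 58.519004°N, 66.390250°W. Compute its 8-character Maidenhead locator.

FO68tm34

Add 180° to longitude and 90° to latitude: 113.60975, 148.51900.
Field: lon ⌊113.60975/20⌋ = 5 → F; lat ⌊148.51900/10⌋ = 14 → O.
Square: lon ⌊13.60975/2⌋ = 6; lat ⌊8.51900/1⌋ = 8.
Subsquare: lon ⌊1.60975/0.0833333⌋ = 19 → t; lat ⌊0.51900/0.0416667⌋ = 12 → m.
Extended square: lon ⌊0.02642/0.00833333⌋ = 3; lat ⌊0.01900/0.00416667⌋ = 4.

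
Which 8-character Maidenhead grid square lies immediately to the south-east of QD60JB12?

QD60jb21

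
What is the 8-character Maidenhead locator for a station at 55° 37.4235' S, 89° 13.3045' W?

ED54jj30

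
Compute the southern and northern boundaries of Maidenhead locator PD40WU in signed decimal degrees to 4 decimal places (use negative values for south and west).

-59.1667, -59.1250

Field P=15, D=3: +15·20° lon, +3·10° lat → SW at lon 120°, lat -60°.
Square 4, 0: +4·2° lon, +0·1° lat → SW at lon 128°, lat -60°.
Subsquare w=22, u=20: +22·0.0833333° lon, +20·0.0416667° lat → SW at lon 129.833°, lat -59.1667°.
Cell spans 0.0833333° lon × 0.0416667° lat.
south -59.1667, north -59.1250.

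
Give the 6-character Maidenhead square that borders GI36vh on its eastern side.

GI36wh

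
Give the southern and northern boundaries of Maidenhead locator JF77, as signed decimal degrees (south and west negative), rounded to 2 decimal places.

-33.00, -32.00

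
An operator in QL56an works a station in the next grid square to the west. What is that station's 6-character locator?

Longitude subsquare a = 0; −1 → -1, wraps to 23 = x, carry into square.
Longitude square 5; −1 → 4.
The latitude characters are unchanged.

QL46xn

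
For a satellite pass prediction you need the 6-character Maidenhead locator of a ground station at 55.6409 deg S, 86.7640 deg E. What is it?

ND34ji

Add 180° to longitude and 90° to latitude: 266.7640, 34.3591.
Field (20°×10°, letters A–R): lon ⌊266.7640/20⌋ = 13 → N; lat ⌊34.3591/10⌋ = 3 → D.
Square (2°×1°, digits 0–9): lon ⌊6.7640/2⌋ = 3; lat ⌊4.3591/1⌋ = 4.
Subsquare (5′×2.5′, letters a–x): lon ⌊0.7640/0.0833333⌋ = 9 → j; lat ⌊0.3591/0.0416667⌋ = 8 → i.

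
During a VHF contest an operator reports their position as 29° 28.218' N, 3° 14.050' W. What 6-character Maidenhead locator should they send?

IL89jl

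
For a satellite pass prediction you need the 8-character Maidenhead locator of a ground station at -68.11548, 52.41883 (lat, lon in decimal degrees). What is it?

Offset from 180°W / 90°S: lon 232.41883°, lat 21.88452°.
Field: 232.41883/20 → 11 → L, 21.88452/10 → 2 → C; chars LC.
Square: 12.41883/2 → 6, 1.88452/1 → 1; chars 61.
Subsquare: 0.41883/0.0833333 → 5 → f, 0.88452/0.0416667 → 21 → v; chars fv.
Extended square: 0.00216/0.00833333 → 0, 0.00952/0.00416667 → 2; chars 02.

LC61fv02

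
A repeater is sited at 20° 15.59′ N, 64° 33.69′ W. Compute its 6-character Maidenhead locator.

FL70rg

Add 180° to longitude and 90° to latitude: 115.4385, 110.2598.
Field: 115.4385/20 → 5 → F, 110.2598/10 → 11 → L; chars FL.
Square: 15.4385/2 → 7, 0.2598/1 → 0; chars 70.
Subsquare: 1.4385/0.0833333 → 17 → r, 0.2598/0.0416667 → 6 → g; chars rg.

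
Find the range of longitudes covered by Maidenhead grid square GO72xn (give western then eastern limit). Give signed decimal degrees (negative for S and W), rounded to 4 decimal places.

-44.0833, -44.0000

Field G=6, O=14: +6·20° lon, +14·10° lat → SW at lon -60°, lat 50°.
Square 7, 2: +7·2° lon, +2·1° lat → SW at lon -46°, lat 52°.
Subsquare x=23, n=13: +23·0.0833333° lon, +13·0.0416667° lat → SW at lon -44.0833°, lat 52.5417°.
Cell spans 0.0833333° lon × 0.0416667° lat.
west -44.0833, east -44.0000.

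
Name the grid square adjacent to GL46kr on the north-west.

Longitude subsquare k = 10; −1 → 9 = j.
Latitude subsquare r = 17; +1 → 18 = s.

GL46js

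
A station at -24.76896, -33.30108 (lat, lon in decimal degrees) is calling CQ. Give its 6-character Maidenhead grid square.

HG35if

Shift to the Maidenhead origin (180°W, 90°S): lon 146.6989, lat 65.2310.
Field (20°×10°, letters A–R): 146.6989/20 → 7 → H, 65.2310/10 → 6 → G; chars HG.
Square (2°×1°, digits 0–9): 6.6989/2 → 3, 5.2310/1 → 5; chars 35.
Subsquare (5′×2.5′, letters a–x): 0.6989/0.0833333 → 8 → i, 0.2310/0.0416667 → 5 → f; chars if.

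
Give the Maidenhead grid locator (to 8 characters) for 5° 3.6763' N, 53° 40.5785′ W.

GJ35db84

Add 180° to longitude and 90° to latitude: 126.32369, 95.06127.
Field: lon ⌊126.32369/20⌋ = 6 → G; lat ⌊95.06127/10⌋ = 9 → J.
Square: lon ⌊6.32369/2⌋ = 3; lat ⌊5.06127/1⌋ = 5.
Subsquare: lon ⌊0.32369/0.0833333⌋ = 3 → d; lat ⌊0.06127/0.0416667⌋ = 1 → b.
Extended square: lon ⌊0.07369/0.00833333⌋ = 8; lat ⌊0.01961/0.00416667⌋ = 4.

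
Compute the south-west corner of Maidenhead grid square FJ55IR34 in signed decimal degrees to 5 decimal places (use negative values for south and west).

5.72500, -69.30833

Field F=5, J=9: +5·20° lon, +9·10° lat → SW at lon -80°, lat 0°.
Square 5, 5: +5·2° lon, +5·1° lat → SW at lon -70°, lat 5°.
Subsquare i=8, r=17: +8·0.0833333° lon, +17·0.0416667° lat → SW at lon -69.3333°, lat 5.70833°.
Extended square 3, 4: +3·0.00833333° lon, +4·0.00416667° lat → SW at lon -69.3083°, lat 5.725°.
latitude 5.72500, longitude -69.30833.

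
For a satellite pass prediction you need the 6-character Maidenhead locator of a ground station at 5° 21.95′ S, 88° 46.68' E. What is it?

NI44jp

Offset from 180°W / 90°S: lon 268.7780°, lat 84.6342°.
Field: 268.7780/20 → 13 → N, 84.6342/10 → 8 → I; chars NI.
Square: 8.7780/2 → 4, 4.6342/1 → 4; chars 44.
Subsquare: 0.7780/0.0833333 → 9 → j, 0.6342/0.0416667 → 15 → p; chars jp.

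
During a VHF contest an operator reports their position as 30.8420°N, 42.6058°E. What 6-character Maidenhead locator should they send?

LM10hu

Shift to the Maidenhead origin (180°W, 90°S): lon 222.6058, lat 120.8420.
Field: 222.6058/20 → 11 → L, 120.8420/10 → 12 → M; chars LM.
Square: 2.6058/2 → 1, 0.8420/1 → 0; chars 10.
Subsquare: 0.6058/0.0833333 → 7 → h, 0.8420/0.0416667 → 20 → u; chars hu.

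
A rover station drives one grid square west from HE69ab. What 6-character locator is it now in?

HE59xb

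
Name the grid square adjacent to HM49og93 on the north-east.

HM49pg04

Longitude extended square 9; +1 → 10, wraps to 0, carry into subsquare.
Longitude subsquare o = 14; +1 → 15 = p.
Latitude extended square 3; +1 → 4.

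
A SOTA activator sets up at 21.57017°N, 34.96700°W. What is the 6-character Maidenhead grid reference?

Add 180° to longitude and 90° to latitude: 145.0330, 111.5702.
Field: 145.0330/20 → 7 → H, 111.5702/10 → 11 → L; chars HL.
Square: 5.0330/2 → 2, 1.5702/1 → 1; chars 21.
Subsquare: 1.0330/0.0833333 → 12 → m, 0.5702/0.0416667 → 13 → n; chars mn.

HL21mn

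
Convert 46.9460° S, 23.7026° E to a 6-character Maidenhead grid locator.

KE13ub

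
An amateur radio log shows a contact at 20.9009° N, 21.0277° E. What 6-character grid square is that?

Add 180° to longitude and 90° to latitude: 201.0277, 110.9009.
Field (20°×10°, letters A–R): lon ⌊201.0277/20⌋ = 10 → K; lat ⌊110.9009/10⌋ = 11 → L.
Square (2°×1°, digits 0–9): lon ⌊1.0277/2⌋ = 0; lat ⌊0.9009/1⌋ = 0.
Subsquare (5′×2.5′, letters a–x): lon ⌊1.0277/0.0833333⌋ = 12 → m; lat ⌊0.9009/0.0416667⌋ = 21 → v.

KL00mv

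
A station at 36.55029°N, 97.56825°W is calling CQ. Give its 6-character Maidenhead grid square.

EM16fn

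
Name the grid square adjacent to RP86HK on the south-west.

RP86gj

Longitude subsquare h = 7; −1 → 6 = g.
Latitude subsquare k = 10; −1 → 9 = j.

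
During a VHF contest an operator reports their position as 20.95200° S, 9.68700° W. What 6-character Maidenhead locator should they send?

IG59db

Add 180° to longitude and 90° to latitude: 170.3130, 69.0480.
Field: 170.3130/20 → 8 → I, 69.0480/10 → 6 → G; chars IG.
Square: 10.3130/2 → 5, 9.0480/1 → 9; chars 59.
Subsquare: 0.3130/0.0833333 → 3 → d, 0.0480/0.0416667 → 1 → b; chars db.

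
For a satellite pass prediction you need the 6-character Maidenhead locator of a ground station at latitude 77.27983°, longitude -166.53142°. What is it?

AQ67rg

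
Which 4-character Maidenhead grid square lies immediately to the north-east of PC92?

Longitude square 9; +1 → 10, wraps to 0, carry into field.
Longitude field P = 15; +1 → 16 = Q.
Latitude square 2; +1 → 3.

QC03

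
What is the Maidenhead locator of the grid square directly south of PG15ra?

PG14rx

Latitude subsquare a = 0; −1 → -1, wraps to 23 = x, carry into square.
Latitude square 5; −1 → 4.
The longitude characters are unchanged.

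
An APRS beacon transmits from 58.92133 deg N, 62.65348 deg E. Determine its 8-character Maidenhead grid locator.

Offset from 180°W / 90°S: lon 242.65348°, lat 148.92133°.
Field (20°×10°, letters A–R): lon ⌊242.65348/20⌋ = 12 → M; lat ⌊148.92133/10⌋ = 14 → O.
Square (2°×1°, digits 0–9): lon ⌊2.65348/2⌋ = 1; lat ⌊8.92133/1⌋ = 8.
Subsquare (5′×2.5′, letters a–x): lon ⌊0.65348/0.0833333⌋ = 7 → h; lat ⌊0.92133/0.0416667⌋ = 22 → w.
Extended square (30″×15″, digits 0–9): lon ⌊0.07015/0.00833333⌋ = 8; lat ⌊0.00466/0.00416667⌋ = 1.

MO18hw81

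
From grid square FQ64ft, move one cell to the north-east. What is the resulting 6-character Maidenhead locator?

Longitude subsquare f = 5; +1 → 6 = g.
Latitude subsquare t = 19; +1 → 20 = u.

FQ64gu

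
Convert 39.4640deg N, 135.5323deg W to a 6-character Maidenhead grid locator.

Offset from 180°W / 90°S: lon 44.4677°, lat 129.4640°.
Field (20°×10°, letters A–R): 44.4677/20 → 2 → C, 129.4640/10 → 12 → M; chars CM.
Square (2°×1°, digits 0–9): 4.4677/2 → 2, 9.4640/1 → 9; chars 29.
Subsquare (5′×2.5′, letters a–x): 0.4677/0.0833333 → 5 → f, 0.4640/0.0416667 → 11 → l; chars fl.

CM29fl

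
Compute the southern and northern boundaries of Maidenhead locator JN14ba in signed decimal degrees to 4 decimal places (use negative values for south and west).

44.0000, 44.0417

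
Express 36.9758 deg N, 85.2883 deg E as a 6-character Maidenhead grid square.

NM26px

Offset from 180°W / 90°S: lon 265.2883°, lat 126.9758°.
Field: lon ⌊265.2883/20⌋ = 13 → N; lat ⌊126.9758/10⌋ = 12 → M.
Square: lon ⌊5.2883/2⌋ = 2; lat ⌊6.9758/1⌋ = 6.
Subsquare: lon ⌊1.2883/0.0833333⌋ = 15 → p; lat ⌊0.9758/0.0416667⌋ = 23 → x.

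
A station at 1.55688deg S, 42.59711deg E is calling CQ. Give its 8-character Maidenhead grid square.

LI18hk16

Shift to the Maidenhead origin (180°W, 90°S): lon 222.59711, lat 88.44312.
Field: lon ⌊222.59711/20⌋ = 11 → L; lat ⌊88.44312/10⌋ = 8 → I.
Square: lon ⌊2.59711/2⌋ = 1; lat ⌊8.44312/1⌋ = 8.
Subsquare: lon ⌊0.59711/0.0833333⌋ = 7 → h; lat ⌊0.44312/0.0416667⌋ = 10 → k.
Extended square: lon ⌊0.01378/0.00833333⌋ = 1; lat ⌊0.02645/0.00416667⌋ = 6.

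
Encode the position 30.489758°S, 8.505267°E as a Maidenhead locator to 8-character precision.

JF49gm02

Offset from 180°W / 90°S: lon 188.50527°, lat 59.51024°.
Field: lon ⌊188.50527/20⌋ = 9 → J; lat ⌊59.51024/10⌋ = 5 → F.
Square: lon ⌊8.50527/2⌋ = 4; lat ⌊9.51024/1⌋ = 9.
Subsquare: lon ⌊0.50527/0.0833333⌋ = 6 → g; lat ⌊0.51024/0.0416667⌋ = 12 → m.
Extended square: lon ⌊0.00527/0.00833333⌋ = 0; lat ⌊0.01024/0.00416667⌋ = 2.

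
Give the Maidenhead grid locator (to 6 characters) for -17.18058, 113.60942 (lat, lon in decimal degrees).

OH62tt

Offset from 180°W / 90°S: lon 293.6094°, lat 72.8194°.
Field (20°×10°, letters A–R): 293.6094/20 → 14 → O, 72.8194/10 → 7 → H; chars OH.
Square (2°×1°, digits 0–9): 13.6094/2 → 6, 2.8194/1 → 2; chars 62.
Subsquare (5′×2.5′, letters a–x): 1.6094/0.0833333 → 19 → t, 0.8194/0.0416667 → 19 → t; chars tt.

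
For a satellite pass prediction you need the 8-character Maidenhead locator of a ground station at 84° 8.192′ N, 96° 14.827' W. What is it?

ER14vd02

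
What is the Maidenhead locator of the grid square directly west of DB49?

DB39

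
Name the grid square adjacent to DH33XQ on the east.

DH43aq

Longitude subsquare x = 23; +1 → 24, wraps to 0 = a, carry into square.
Longitude square 3; +1 → 4.
The latitude characters are unchanged.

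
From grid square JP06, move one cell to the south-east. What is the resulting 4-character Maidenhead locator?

JP15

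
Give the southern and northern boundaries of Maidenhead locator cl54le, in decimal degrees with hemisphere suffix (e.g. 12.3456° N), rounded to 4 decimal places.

24.1667° N, 24.2083° N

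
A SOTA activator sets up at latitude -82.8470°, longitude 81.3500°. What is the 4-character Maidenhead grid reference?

NA07

Shift to the Maidenhead origin (180°W, 90°S): lon 261.35, lat 7.15.
Field: lon ⌊261.35/20⌋ = 13 → N; lat ⌊7.15/10⌋ = 0 → A.
Square: lon ⌊1.35/2⌋ = 0; lat ⌊7.15/1⌋ = 7.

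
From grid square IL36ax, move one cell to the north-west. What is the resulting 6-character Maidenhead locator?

Longitude subsquare a = 0; −1 → -1, wraps to 23 = x, carry into square.
Longitude square 3; −1 → 2.
Latitude subsquare x = 23; +1 → 24, wraps to 0 = a, carry into square.
Latitude square 6; +1 → 7.

IL27xa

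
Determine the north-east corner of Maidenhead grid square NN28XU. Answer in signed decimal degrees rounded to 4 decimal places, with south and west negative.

48.8750, 86.0000

Field N=13, N=13: +13·20° lon, +13·10° lat → SW at lon 80°, lat 40°.
Square 2, 8: +2·2° lon, +8·1° lat → SW at lon 84°, lat 48°.
Subsquare x=23, u=20: +23·0.0833333° lon, +20·0.0416667° lat → SW at lon 85.9167°, lat 48.8333°.
Cell spans 0.0833333° lon × 0.0416667° lat. NE corner is SW corner plus one full cell.
latitude 48.8750, longitude 86.0000.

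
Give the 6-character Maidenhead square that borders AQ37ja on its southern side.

Latitude subsquare a = 0; −1 → -1, wraps to 23 = x, carry into square.
Latitude square 7; −1 → 6.
The longitude characters are unchanged.

AQ36jx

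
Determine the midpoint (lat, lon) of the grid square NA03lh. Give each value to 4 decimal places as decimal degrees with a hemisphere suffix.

86.6875° S, 80.9583° E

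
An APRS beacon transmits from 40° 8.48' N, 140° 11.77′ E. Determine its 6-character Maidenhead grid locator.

QN00cd

Offset from 180°W / 90°S: lon 320.1962°, lat 130.1413°.
Field: 320.1962/20 → 16 → Q, 130.1413/10 → 13 → N; chars QN.
Square: 0.1962/2 → 0, 0.1413/1 → 0; chars 00.
Subsquare: 0.1962/0.0833333 → 2 → c, 0.1413/0.0416667 → 3 → d; chars cd.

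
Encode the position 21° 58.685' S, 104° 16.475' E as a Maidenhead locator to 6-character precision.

Add 180° to longitude and 90° to latitude: 284.2746, 68.0219.
Field: 284.2746/20 → 14 → O, 68.0219/10 → 6 → G; chars OG.
Square: 4.2746/2 → 2, 8.0219/1 → 8; chars 28.
Subsquare: 0.2746/0.0833333 → 3 → d, 0.0219/0.0416667 → 0 → a; chars da.

OG28da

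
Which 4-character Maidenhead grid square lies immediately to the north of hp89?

HQ80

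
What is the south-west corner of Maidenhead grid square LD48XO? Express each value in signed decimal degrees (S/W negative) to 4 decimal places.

Field L=11, D=3: +11·20° lon, +3·10° lat → SW at lon 40°, lat -60°.
Square 4, 8: +4·2° lon, +8·1° lat → SW at lon 48°, lat -52°.
Subsquare x=23, o=14: +23·0.0833333° lon, +14·0.0416667° lat → SW at lon 49.9167°, lat -51.4167°.
latitude -51.4167, longitude 49.9167.

-51.4167, 49.9167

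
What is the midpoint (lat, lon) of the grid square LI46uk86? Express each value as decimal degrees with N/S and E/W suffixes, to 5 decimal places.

3.55625° S, 49.73750° E

Field L=11, I=8: +11·20° lon, +8·10° lat → SW at lon 40°, lat -10°.
Square 4, 6: +4·2° lon, +6·1° lat → SW at lon 48°, lat -4°.
Subsquare u=20, k=10: +20·0.0833333° lon, +10·0.0416667° lat → SW at lon 49.6667°, lat -3.58333°.
Extended square 8, 6: +8·0.00833333° lon, +6·0.00416667° lat → SW at lon 49.7333°, lat -3.55833°.
Cell spans 0.00833333° lon × 0.00416667° lat. Centre is SW corner plus half of each.
latitude 3.55625° S, longitude 49.73750° E.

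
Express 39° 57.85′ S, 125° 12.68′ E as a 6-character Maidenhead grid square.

Shift to the Maidenhead origin (180°W, 90°S): lon 305.2113, lat 50.0358.
Field (20°×10°, letters A–R): 305.2113/20 → 15 → P, 50.0358/10 → 5 → F; chars PF.
Square (2°×1°, digits 0–9): 5.2113/2 → 2, 0.0358/1 → 0; chars 20.
Subsquare (5′×2.5′, letters a–x): 1.2113/0.0833333 → 14 → o, 0.0358/0.0416667 → 0 → a; chars oa.

PF20oa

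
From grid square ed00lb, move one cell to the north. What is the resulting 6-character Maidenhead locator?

ED00lc

Latitude subsquare b = 1; +1 → 2 = c.
The longitude characters are unchanged.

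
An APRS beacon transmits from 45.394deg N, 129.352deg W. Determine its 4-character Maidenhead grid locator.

CN55

Shift to the Maidenhead origin (180°W, 90°S): lon 50.65, lat 135.39.
Field: 50.65/20 → 2 → C, 135.39/10 → 13 → N; chars CN.
Square: 10.65/2 → 5, 5.39/1 → 5; chars 55.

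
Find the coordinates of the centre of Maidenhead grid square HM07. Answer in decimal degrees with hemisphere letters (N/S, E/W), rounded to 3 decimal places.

37.500° N, 39.000° W

Field H=7, M=12: +7·20° lon, +12·10° lat → SW at lon -40°, lat 30°.
Square 0, 7: +0·2° lon, +7·1° lat → SW at lon -40°, lat 37°.
Cell spans 2° lon × 1° lat. Centre is SW corner plus half of each.
latitude 37.500° N, longitude 39.000° W.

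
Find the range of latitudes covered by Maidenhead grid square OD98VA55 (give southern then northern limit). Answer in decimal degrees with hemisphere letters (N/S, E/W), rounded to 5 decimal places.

51.97917° S, 51.97500° S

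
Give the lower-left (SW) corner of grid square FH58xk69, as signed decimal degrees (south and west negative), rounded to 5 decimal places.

-11.54583, -68.03333

Field F=5, H=7: +5·20° lon, +7·10° lat → SW at lon -80°, lat -20°.
Square 5, 8: +5·2° lon, +8·1° lat → SW at lon -70°, lat -12°.
Subsquare x=23, k=10: +23·0.0833333° lon, +10·0.0416667° lat → SW at lon -68.0833°, lat -11.5833°.
Extended square 6, 9: +6·0.00833333° lon, +9·0.00416667° lat → SW at lon -68.0333°, lat -11.5458°.
latitude -11.54583, longitude -68.03333.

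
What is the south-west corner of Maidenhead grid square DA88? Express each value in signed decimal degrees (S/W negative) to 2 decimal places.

-82.00, -104.00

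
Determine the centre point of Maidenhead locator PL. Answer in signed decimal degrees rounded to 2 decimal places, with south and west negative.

25.00, 130.00

Field P=15, L=11: +15·20° lon, +11·10° lat → SW at lon 120°, lat 20°.
Cell spans 20° lon × 10° lat. Centre is SW corner plus half of each.
latitude 25.00, longitude 130.00.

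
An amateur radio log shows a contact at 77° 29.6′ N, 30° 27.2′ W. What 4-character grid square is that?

HQ47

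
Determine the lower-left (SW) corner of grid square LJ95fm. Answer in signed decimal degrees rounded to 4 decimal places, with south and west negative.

5.5000, 58.4167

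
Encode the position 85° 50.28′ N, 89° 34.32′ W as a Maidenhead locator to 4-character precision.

ER55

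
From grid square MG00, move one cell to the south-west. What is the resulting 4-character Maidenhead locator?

LF99

Longitude square 0; −1 → -1, wraps to 9, carry into field.
Longitude field M = 12; −1 → 11 = L.
Latitude square 0; −1 → -1, wraps to 9, carry into field.
Latitude field G = 6; −1 → 5 = F.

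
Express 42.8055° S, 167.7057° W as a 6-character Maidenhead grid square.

AE67de

Shift to the Maidenhead origin (180°W, 90°S): lon 12.2943, lat 47.1945.
Field: 12.2943/20 → 0 → A, 47.1945/10 → 4 → E; chars AE.
Square: 12.2943/2 → 6, 7.1945/1 → 7; chars 67.
Subsquare: 0.2943/0.0833333 → 3 → d, 0.1945/0.0416667 → 4 → e; chars de.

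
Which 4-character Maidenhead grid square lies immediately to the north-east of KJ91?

LJ02

Longitude square 9; +1 → 10, wraps to 0, carry into field.
Longitude field K = 10; +1 → 11 = L.
Latitude square 1; +1 → 2.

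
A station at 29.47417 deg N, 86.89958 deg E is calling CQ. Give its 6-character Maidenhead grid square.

NL39kl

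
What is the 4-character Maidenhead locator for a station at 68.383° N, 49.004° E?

LP48

Offset from 180°W / 90°S: lon 229.00°, lat 158.38°.
Field: lon ⌊229.00/20⌋ = 11 → L; lat ⌊158.38/10⌋ = 15 → P.
Square: lon ⌊9.00/2⌋ = 4; lat ⌊8.38/1⌋ = 8.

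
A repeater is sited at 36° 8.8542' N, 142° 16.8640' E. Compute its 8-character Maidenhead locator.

Offset from 180°W / 90°S: lon 322.28107°, lat 126.14757°.
Field: 322.28107/20 → 16 → Q, 126.14757/10 → 12 → M; chars QM.
Square: 2.28107/2 → 1, 6.14757/1 → 6; chars 16.
Subsquare: 0.28107/0.0833333 → 3 → d, 0.14757/0.0416667 → 3 → d; chars dd.
Extended square: 0.03107/0.00833333 → 3, 0.02257/0.00416667 → 5; chars 35.

QM16dd35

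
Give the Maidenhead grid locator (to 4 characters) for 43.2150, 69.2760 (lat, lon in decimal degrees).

Offset from 180°W / 90°S: lon 249.28°, lat 133.22°.
Field: lon ⌊249.28/20⌋ = 12 → M; lat ⌊133.22/10⌋ = 13 → N.
Square: lon ⌊9.28/2⌋ = 4; lat ⌊3.22/1⌋ = 3.

MN43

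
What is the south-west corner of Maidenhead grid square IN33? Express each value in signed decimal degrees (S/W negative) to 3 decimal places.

43.000, -14.000

Field I=8, N=13: +8·20° lon, +13·10° lat → SW at lon -20°, lat 40°.
Square 3, 3: +3·2° lon, +3·1° lat → SW at lon -14°, lat 43°.
latitude 43.000, longitude -14.000.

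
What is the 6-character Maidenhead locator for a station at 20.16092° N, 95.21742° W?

EL20jd

Add 180° to longitude and 90° to latitude: 84.7826, 110.1609.
Field: 84.7826/20 → 4 → E, 110.1609/10 → 11 → L; chars EL.
Square: 4.7826/2 → 2, 0.1609/1 → 0; chars 20.
Subsquare: 0.7826/0.0833333 → 9 → j, 0.1609/0.0416667 → 3 → d; chars jd.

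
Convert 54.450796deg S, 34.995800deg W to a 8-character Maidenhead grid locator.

Shift to the Maidenhead origin (180°W, 90°S): lon 145.00420, lat 35.54920.
Field (20°×10°, letters A–R): 145.00420/20 → 7 → H, 35.54920/10 → 3 → D; chars HD.
Square (2°×1°, digits 0–9): 5.00420/2 → 2, 5.54920/1 → 5; chars 25.
Subsquare (5′×2.5′, letters a–x): 1.00420/0.0833333 → 12 → m, 0.54920/0.0416667 → 13 → n; chars mn.
Extended square (30″×15″, digits 0–9): 0.00420/0.00833333 → 0, 0.00754/0.00416667 → 1; chars 01.

HD25mn01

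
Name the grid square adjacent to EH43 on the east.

Longitude square 4; +1 → 5.
The latitude characters are unchanged.

EH53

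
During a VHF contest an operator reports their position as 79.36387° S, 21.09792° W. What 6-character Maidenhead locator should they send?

Shift to the Maidenhead origin (180°W, 90°S): lon 158.9021, lat 10.6361.
Field (20°×10°, letters A–R): 158.9021/20 → 7 → H, 10.6361/10 → 1 → B; chars HB.
Square (2°×1°, digits 0–9): 18.9021/2 → 9, 0.6361/1 → 0; chars 90.
Subsquare (5′×2.5′, letters a–x): 0.9021/0.0833333 → 10 → k, 0.6361/0.0416667 → 15 → p; chars kp.

HB90kp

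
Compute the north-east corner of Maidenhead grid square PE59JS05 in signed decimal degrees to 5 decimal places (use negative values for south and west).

-40.22500, 130.75833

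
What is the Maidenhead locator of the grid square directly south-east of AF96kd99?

AF96ld08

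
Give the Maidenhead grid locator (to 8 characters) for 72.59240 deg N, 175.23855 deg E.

RQ72oo82

Offset from 180°W / 90°S: lon 355.23855°, lat 162.59240°.
Field (20°×10°, letters A–R): lon ⌊355.23855/20⌋ = 17 → R; lat ⌊162.59240/10⌋ = 16 → Q.
Square (2°×1°, digits 0–9): lon ⌊15.23855/2⌋ = 7; lat ⌊2.59240/1⌋ = 2.
Subsquare (5′×2.5′, letters a–x): lon ⌊1.23855/0.0833333⌋ = 14 → o; lat ⌊0.59240/0.0416667⌋ = 14 → o.
Extended square (30″×15″, digits 0–9): lon ⌊0.07188/0.00833333⌋ = 8; lat ⌊0.00907/0.00416667⌋ = 2.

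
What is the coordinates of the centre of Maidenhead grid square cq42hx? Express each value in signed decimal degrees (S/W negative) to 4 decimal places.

Field C=2, Q=16: +2·20° lon, +16·10° lat → SW at lon -140°, lat 70°.
Square 4, 2: +4·2° lon, +2·1° lat → SW at lon -132°, lat 72°.
Subsquare h=7, x=23: +7·0.0833333° lon, +23·0.0416667° lat → SW at lon -131.417°, lat 72.9583°.
Cell spans 0.0833333° lon × 0.0416667° lat. Centre is SW corner plus half of each.
latitude 72.9792, longitude -131.3750.

72.9792, -131.3750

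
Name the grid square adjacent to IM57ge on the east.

IM57he

Longitude subsquare g = 6; +1 → 7 = h.
The latitude characters are unchanged.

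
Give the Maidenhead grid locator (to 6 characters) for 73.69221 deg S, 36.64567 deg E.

KB86hh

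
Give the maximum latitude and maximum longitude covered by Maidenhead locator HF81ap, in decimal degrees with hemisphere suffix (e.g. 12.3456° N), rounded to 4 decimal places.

38.3333° S, 23.9167° W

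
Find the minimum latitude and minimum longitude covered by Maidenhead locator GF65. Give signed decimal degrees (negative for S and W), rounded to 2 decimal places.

-35.00, -48.00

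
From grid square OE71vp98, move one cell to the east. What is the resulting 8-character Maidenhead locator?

OE71wp08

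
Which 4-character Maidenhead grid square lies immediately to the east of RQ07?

Longitude square 0; +1 → 1.
The latitude characters are unchanged.

RQ17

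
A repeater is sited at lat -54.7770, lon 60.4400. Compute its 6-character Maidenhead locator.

MD05ff

Shift to the Maidenhead origin (180°W, 90°S): lon 240.4400, lat 35.2230.
Field: lon ⌊240.4400/20⌋ = 12 → M; lat ⌊35.2230/10⌋ = 3 → D.
Square: lon ⌊0.4400/2⌋ = 0; lat ⌊5.2230/1⌋ = 5.
Subsquare: lon ⌊0.4400/0.0833333⌋ = 5 → f; lat ⌊0.2230/0.0416667⌋ = 5 → f.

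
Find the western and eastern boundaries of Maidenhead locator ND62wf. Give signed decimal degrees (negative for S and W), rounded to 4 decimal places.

93.8333, 93.9167

Field N=13, D=3: +13·20° lon, +3·10° lat → SW at lon 80°, lat -60°.
Square 6, 2: +6·2° lon, +2·1° lat → SW at lon 92°, lat -58°.
Subsquare w=22, f=5: +22·0.0833333° lon, +5·0.0416667° lat → SW at lon 93.8333°, lat -57.7917°.
Cell spans 0.0833333° lon × 0.0416667° lat.
west 93.8333, east 93.9167.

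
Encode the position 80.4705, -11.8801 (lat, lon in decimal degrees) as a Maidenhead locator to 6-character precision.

IR40bl

Offset from 180°W / 90°S: lon 168.1199°, lat 170.4705°.
Field (20°×10°, letters A–R): 168.1199/20 → 8 → I, 170.4705/10 → 17 → R; chars IR.
Square (2°×1°, digits 0–9): 8.1199/2 → 4, 0.4705/1 → 0; chars 40.
Subsquare (5′×2.5′, letters a–x): 0.1199/0.0833333 → 1 → b, 0.4705/0.0416667 → 11 → l; chars bl.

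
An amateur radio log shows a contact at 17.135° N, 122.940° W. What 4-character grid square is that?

Shift to the Maidenhead origin (180°W, 90°S): lon 57.06, lat 107.14.
Field (20°×10°, letters A–R): 57.06/20 → 2 → C, 107.14/10 → 10 → K; chars CK.
Square (2°×1°, digits 0–9): 17.06/2 → 8, 7.14/1 → 7; chars 87.

CK87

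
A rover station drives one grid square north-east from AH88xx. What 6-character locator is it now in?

Longitude subsquare x = 23; +1 → 24, wraps to 0 = a, carry into square.
Longitude square 8; +1 → 9.
Latitude subsquare x = 23; +1 → 24, wraps to 0 = a, carry into square.
Latitude square 8; +1 → 9.

AH99aa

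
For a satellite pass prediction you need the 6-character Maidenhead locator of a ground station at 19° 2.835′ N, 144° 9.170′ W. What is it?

BK79wb

Offset from 180°W / 90°S: lon 35.8472°, lat 109.0472°.
Field: 35.8472/20 → 1 → B, 109.0472/10 → 10 → K; chars BK.
Square: 15.8472/2 → 7, 9.0472/1 → 9; chars 79.
Subsquare: 1.8472/0.0833333 → 22 → w, 0.0472/0.0416667 → 1 → b; chars wb.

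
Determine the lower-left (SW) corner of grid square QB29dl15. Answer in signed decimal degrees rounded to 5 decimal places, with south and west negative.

-70.52083, 144.25833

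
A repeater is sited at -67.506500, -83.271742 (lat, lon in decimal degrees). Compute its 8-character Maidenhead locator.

EC82il78

Shift to the Maidenhead origin (180°W, 90°S): lon 96.72826, lat 22.49350.
Field: lon ⌊96.72826/20⌋ = 4 → E; lat ⌊22.49350/10⌋ = 2 → C.
Square: lon ⌊16.72826/2⌋ = 8; lat ⌊2.49350/1⌋ = 2.
Subsquare: lon ⌊0.72826/0.0833333⌋ = 8 → i; lat ⌊0.49350/0.0416667⌋ = 11 → l.
Extended square: lon ⌊0.06159/0.00833333⌋ = 7; lat ⌊0.03517/0.00416667⌋ = 8.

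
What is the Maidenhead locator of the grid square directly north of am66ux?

AM67ua

Latitude subsquare x = 23; +1 → 24, wraps to 0 = a, carry into square.
Latitude square 6; +1 → 7.
The longitude characters are unchanged.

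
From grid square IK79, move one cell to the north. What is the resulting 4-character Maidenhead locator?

Latitude square 9; +1 → 10, wraps to 0, carry into field.
Latitude field K = 10; +1 → 11 = L.
The longitude characters are unchanged.

IL70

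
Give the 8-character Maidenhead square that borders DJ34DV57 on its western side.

DJ34dv47

Longitude extended square 5; −1 → 4.
The latitude characters are unchanged.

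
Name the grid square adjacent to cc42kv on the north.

CC42kw

Latitude subsquare v = 21; +1 → 22 = w.
The longitude characters are unchanged.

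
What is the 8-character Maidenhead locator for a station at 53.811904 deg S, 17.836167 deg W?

ID16be95

Offset from 180°W / 90°S: lon 162.16383°, lat 36.18810°.
Field (20°×10°, letters A–R): lon ⌊162.16383/20⌋ = 8 → I; lat ⌊36.18810/10⌋ = 3 → D.
Square (2°×1°, digits 0–9): lon ⌊2.16383/2⌋ = 1; lat ⌊6.18810/1⌋ = 6.
Subsquare (5′×2.5′, letters a–x): lon ⌊0.16383/0.0833333⌋ = 1 → b; lat ⌊0.18810/0.0416667⌋ = 4 → e.
Extended square (30″×15″, digits 0–9): lon ⌊0.08050/0.00833333⌋ = 9; lat ⌊0.02143/0.00416667⌋ = 5.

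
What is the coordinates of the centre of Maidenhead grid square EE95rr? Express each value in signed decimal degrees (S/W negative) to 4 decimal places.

Field E=4, E=4: +4·20° lon, +4·10° lat → SW at lon -100°, lat -50°.
Square 9, 5: +9·2° lon, +5·1° lat → SW at lon -82°, lat -45°.
Subsquare r=17, r=17: +17·0.0833333° lon, +17·0.0416667° lat → SW at lon -80.5833°, lat -44.2917°.
Cell spans 0.0833333° lon × 0.0416667° lat. Centre is SW corner plus half of each.
latitude -44.2708, longitude -80.5417.

-44.2708, -80.5417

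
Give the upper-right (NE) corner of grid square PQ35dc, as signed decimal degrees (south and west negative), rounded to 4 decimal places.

75.1250, 126.3333

Field P=15, Q=16: +15·20° lon, +16·10° lat → SW at lon 120°, lat 70°.
Square 3, 5: +3·2° lon, +5·1° lat → SW at lon 126°, lat 75°.
Subsquare d=3, c=2: +3·0.0833333° lon, +2·0.0416667° lat → SW at lon 126.25°, lat 75.0833°.
Cell spans 0.0833333° lon × 0.0416667° lat. NE corner is SW corner plus one full cell.
latitude 75.1250, longitude 126.3333.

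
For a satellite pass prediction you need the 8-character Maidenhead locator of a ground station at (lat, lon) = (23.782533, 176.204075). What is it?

RL83cs47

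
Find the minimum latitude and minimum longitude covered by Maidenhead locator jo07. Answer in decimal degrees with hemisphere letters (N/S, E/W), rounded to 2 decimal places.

57.00° N, 0.00° E

Field J=9, O=14: +9·20° lon, +14·10° lat → SW at lon 0°, lat 50°.
Square 0, 7: +0·2° lon, +7·1° lat → SW at lon 0°, lat 57°.
latitude 57.00° N, longitude 0.00° E.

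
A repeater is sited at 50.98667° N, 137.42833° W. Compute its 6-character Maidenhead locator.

CO10gx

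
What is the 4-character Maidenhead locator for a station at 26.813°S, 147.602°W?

BG63

Add 180° to longitude and 90° to latitude: 32.40, 63.19.
Field: 32.40/20 → 1 → B, 63.19/10 → 6 → G; chars BG.
Square: 12.40/2 → 6, 3.19/1 → 3; chars 63.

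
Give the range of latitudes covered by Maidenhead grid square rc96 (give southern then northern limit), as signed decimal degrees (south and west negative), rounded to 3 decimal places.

Field R=17, C=2: +17·20° lon, +2·10° lat → SW at lon 160°, lat -70°.
Square 9, 6: +9·2° lon, +6·1° lat → SW at lon 178°, lat -64°.
Cell spans 2° lon × 1° lat.
south -64.000, north -63.000.

-64.000, -63.000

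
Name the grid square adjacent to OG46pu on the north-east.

OG46qv

Longitude subsquare p = 15; +1 → 16 = q.
Latitude subsquare u = 20; +1 → 21 = v.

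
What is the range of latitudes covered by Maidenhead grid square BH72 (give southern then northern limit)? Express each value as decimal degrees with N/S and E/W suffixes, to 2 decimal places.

Field B=1, H=7: +1·20° lon, +7·10° lat → SW at lon -160°, lat -20°.
Square 7, 2: +7·2° lon, +2·1° lat → SW at lon -146°, lat -18°.
Cell spans 2° lon × 1° lat.
south 18.00° S, north 17.00° S.

18.00° S, 17.00° S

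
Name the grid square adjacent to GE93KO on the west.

GE93jo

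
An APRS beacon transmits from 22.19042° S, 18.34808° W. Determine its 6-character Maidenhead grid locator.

IG07tt

Add 180° to longitude and 90° to latitude: 161.6519, 67.8096.
Field: 161.6519/20 → 8 → I, 67.8096/10 → 6 → G; chars IG.
Square: 1.6519/2 → 0, 7.8096/1 → 7; chars 07.
Subsquare: 1.6519/0.0833333 → 19 → t, 0.8096/0.0416667 → 19 → t; chars tt.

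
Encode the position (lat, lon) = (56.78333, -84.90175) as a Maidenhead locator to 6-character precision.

EO76ns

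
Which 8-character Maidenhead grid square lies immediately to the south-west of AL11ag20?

AL11af19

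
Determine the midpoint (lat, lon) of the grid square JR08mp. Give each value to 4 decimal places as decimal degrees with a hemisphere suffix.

88.6458° N, 1.0417° E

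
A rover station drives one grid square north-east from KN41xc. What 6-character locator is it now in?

KN51ad

Longitude subsquare x = 23; +1 → 24, wraps to 0 = a, carry into square.
Longitude square 4; +1 → 5.
Latitude subsquare c = 2; +1 → 3 = d.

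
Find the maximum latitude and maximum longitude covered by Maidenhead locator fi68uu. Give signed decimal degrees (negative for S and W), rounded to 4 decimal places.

-1.1250, -66.2500

Field F=5, I=8: +5·20° lon, +8·10° lat → SW at lon -80°, lat -10°.
Square 6, 8: +6·2° lon, +8·1° lat → SW at lon -68°, lat -2°.
Subsquare u=20, u=20: +20·0.0833333° lon, +20·0.0416667° lat → SW at lon -66.3333°, lat -1.16667°.
Cell spans 0.0833333° lon × 0.0416667° lat. NE corner is SW corner plus one full cell.
latitude -1.1250, longitude -66.2500.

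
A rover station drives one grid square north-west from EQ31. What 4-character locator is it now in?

EQ22

Longitude square 3; −1 → 2.
Latitude square 1; +1 → 2.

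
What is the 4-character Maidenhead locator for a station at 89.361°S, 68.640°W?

Shift to the Maidenhead origin (180°W, 90°S): lon 111.36, lat 0.64.
Field (20°×10°, letters A–R): 111.36/20 → 5 → F, 0.64/10 → 0 → A; chars FA.
Square (2°×1°, digits 0–9): 11.36/2 → 5, 0.64/1 → 0; chars 50.

FA50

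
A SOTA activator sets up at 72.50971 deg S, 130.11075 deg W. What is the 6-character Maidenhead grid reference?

CB47wl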